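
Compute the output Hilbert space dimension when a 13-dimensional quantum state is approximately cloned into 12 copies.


Output space = H^(tensor 12) where dim(H) = 13
dim = 13^12
= 169 (after 2 factors)
= 2197 (after 3 factors)
= 28561 (after 4 factors)
= 371293 (after 5 factors)
= 4826809 (after 6 factors)
= 62748517 (after 7 factors)
= 815730721 (after 8 factors)
= 10604499373 (after 9 factors)
= 137858491849 (after 10 factors)
= 1792160394037 (after 11 factors)
= 23298085122481 (after 12 factors)
= 23298085122481

23298085122481


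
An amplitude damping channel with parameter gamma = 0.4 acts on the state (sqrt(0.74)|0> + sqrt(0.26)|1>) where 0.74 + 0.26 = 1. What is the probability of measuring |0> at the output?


For amplitude damping with parameter gamma on state sqrt(a)|0> + sqrt(b)|1>:
alpha^2 = 0.74, beta^2 = 0.26
P(|0>) = alpha^2 + gamma * beta^2
= 0.74 + 0.4 * 0.26
= 0.74 + 0.1040
= 0.8440

0.8440


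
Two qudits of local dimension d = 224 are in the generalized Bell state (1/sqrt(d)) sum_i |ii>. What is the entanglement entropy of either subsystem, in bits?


For a maximally entangled state in d x d:
S = log2(d) = log2(224)
= 7.8074

7.8074


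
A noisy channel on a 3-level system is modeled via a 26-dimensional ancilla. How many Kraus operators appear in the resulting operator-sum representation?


Tracing out the environment in an orthonormal basis {|i>_E} gives Kraus operators K_i = <i|_E U |0>_E.
Number of Kraus operators = dim(H_env) = d_env
= 26

26


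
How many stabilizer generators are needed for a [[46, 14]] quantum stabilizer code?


For an [[n,k]] stabilizer code:
Number of stabilizer generators = n - k
= 46 - 14
= 32

32


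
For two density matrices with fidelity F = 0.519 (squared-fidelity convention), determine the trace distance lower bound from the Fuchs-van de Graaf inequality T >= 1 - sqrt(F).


Fuchs-van de Graaf (squared-fidelity convention): 1 - sqrt(F) <= T <= sqrt(1 - F).
Lower bound: T >= 1 - sqrt(F)
sqrt(F) = sqrt(0.519) = 0.7204
T >= 1 - 0.7204
T >= 0.2796

0.2796


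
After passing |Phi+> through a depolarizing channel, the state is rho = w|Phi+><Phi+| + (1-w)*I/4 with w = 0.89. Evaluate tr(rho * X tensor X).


|Phi+> = (|00> + |11>)/sqrt(2)
For the pure Bell state, <X_A X_B> = +1 (Bell-state Pauli correlator).
The maximally-mixed part I/4 has tr(I/4 * P tensor P) = 0 for any traceless Pauli P.
So <X_A X_B>_rho = w * (+1) + (1 - w) * 0
= 0.89 * (+1)
= 0.8900

0.8900


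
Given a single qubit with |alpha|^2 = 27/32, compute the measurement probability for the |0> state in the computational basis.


|alpha|^2 = 27/32 = 0.8438
|beta|^2 = 1 - 27/32 = 5/32 = 0.1562
P(|0>) = |alpha|^2 = 0.8438

0.8438


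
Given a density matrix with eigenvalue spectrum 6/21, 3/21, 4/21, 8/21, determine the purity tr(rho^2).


tr(rho^2) = sum of eigenvalues squared
= (6/21)^2 + (3/21)^2 + (4/21)^2 + (8/21)^2
= (36 + 9 + 16 + 64) / 441
= 125/441
= 0.2834

0.2834


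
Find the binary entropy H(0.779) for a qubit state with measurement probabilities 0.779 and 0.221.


S = -p*log2(p) - (1-p)*log2(1-p)
p = 0.7790, 1-p = 0.2210
= -0.7790 * log2(0.7790) - 0.2210 * log2(0.2210)
= -(-0.2807) - (-0.4813)
= 0.7620

0.7620


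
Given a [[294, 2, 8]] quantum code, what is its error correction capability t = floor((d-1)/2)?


Code parameters: [[294, 2, 8]], distance d = 8.
Number of correctable errors = floor((d-1)/2)
= floor((8 - 1)/2)
= floor(7/2)
= 3

3


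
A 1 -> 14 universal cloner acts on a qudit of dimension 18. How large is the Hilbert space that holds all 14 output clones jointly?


Output space = H^(tensor 14) where dim(H) = 18
dim = 18^14
= 324 (after 2 factors)
= 5832 (after 3 factors)
= 104976 (after 4 factors)
= 1889568 (after 5 factors)
= 34012224 (after 6 factors)
= 612220032 (after 7 factors)
= 11019960576 (after 8 factors)
= 198359290368 (after 9 factors)
= 3570467226624 (after 10 factors)
= 64268410079232 (after 11 factors)
= 1156831381426176 (after 12 factors)
= 20822964865671168 (after 13 factors)
= 374813367582081024 (after 14 factors)
= 374813367582081024

374813367582081024


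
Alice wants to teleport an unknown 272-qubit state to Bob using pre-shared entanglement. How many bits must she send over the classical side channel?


Quantum teleportation requires 2 classical bits per qubit teleported.
272 qubit(s) -> 2 * 272 = 544 classical bits

544


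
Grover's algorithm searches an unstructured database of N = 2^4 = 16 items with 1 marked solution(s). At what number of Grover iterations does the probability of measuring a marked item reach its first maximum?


After j Grover iterations the success probability is P(j) = sin^2((2j+1)*theta), where sin(theta) = sqrt(k/N).
N = 2^4 = 16, k = 1
sin(theta) = sqrt(k/N) = 0.25
theta = arcsin(sqrt(k/N)) = 0.2526802551 rad
P(j) reaches its first maximum when (2j+1)*theta is as close as possible to pi/2, i.e. j = round(pi/(4*theta) - 1/2).
pi/(4*theta) - 1/2 = 2.6083
(For comparison, the common estimate pi/4 * sqrt(N/k) = 3.1416; the exact maximiser is used here.)
Optimal iterations = 3

3


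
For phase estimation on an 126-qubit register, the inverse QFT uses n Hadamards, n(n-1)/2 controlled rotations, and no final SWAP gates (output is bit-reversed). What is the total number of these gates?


Hadamard gates: 126
Controlled rotations: n*(n-1)/2 = 126*125/2 = 7875
SWAP gates: 0 (omitted)
Total = 126 + 7875
= 8001

8001


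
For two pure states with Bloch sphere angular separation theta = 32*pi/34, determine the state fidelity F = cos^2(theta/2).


For states separated by angle theta on Bloch sphere:
F = cos^2(theta/2)
theta = 32*pi/34 = 2.9568
theta/2 = 1.4784
cos(theta/2) = 0.0923
F = 0.0085

0.0085


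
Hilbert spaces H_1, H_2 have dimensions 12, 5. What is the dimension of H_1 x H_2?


dim(H_1 x H_2) = 12 * 5
= 60

60


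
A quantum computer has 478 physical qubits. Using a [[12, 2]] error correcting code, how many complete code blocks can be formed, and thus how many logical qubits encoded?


Each code block uses 12 physical qubits for 2 logical qubit(s).
Number of complete blocks = floor(478 / 12) = 39
Logical qubits = 39 * 2
= 78

78


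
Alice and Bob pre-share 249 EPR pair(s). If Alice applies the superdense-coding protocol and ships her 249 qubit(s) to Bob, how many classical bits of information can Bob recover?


Superdense coding allows 2 classical bits per shared entangled pair.
249 pair(s) -> 2 * 249 = 498 classical bits

498


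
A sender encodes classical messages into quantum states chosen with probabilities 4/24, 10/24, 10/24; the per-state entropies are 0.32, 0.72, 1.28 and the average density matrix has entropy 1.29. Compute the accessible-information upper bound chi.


chi = S(rho) - sum_i p_i * S(rho_i)
Weighted entropy = 4/24 * 0.32 + 10/24 * 0.72 + 10/24 * 1.28
= 0.8867
chi = 1.29 - 0.8867
= 0.4033

0.4033


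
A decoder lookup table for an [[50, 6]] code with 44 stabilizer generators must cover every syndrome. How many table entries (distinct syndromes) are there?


Each stabilizer generator gives a binary (+1 or -1) measurement outcome.
With 44 independent generators:
Total syndromes = 2^44
= 17592186044416

17592186044416


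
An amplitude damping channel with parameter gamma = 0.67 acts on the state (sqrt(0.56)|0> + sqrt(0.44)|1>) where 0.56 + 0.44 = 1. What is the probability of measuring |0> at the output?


For amplitude damping with parameter gamma on state sqrt(a)|0> + sqrt(b)|1>:
alpha^2 = 0.56, beta^2 = 0.44
P(|0>) = alpha^2 + gamma * beta^2
= 0.56 + 0.67 * 0.44
= 0.56 + 0.2948
= 0.8548

0.8548


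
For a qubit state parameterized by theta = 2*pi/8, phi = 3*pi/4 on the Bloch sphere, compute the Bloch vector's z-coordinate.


theta = 0.7854, phi = 2.3562
r_z = cos(theta) = 0.7071

0.7071


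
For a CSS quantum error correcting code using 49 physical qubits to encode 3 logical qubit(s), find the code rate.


Code rate R = k/n
= 3/49
= 0.0612

0.0612


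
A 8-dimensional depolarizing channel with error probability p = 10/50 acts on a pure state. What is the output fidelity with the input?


F = (1-p) + p/d
= (1 - 0.2000) + 0.2000/8
= 0.8000 + 0.0250
= 0.8250

0.8250


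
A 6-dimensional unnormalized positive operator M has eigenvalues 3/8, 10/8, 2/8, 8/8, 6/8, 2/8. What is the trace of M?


tr(M) = sum of eigenvalues
= 3/8 + 10/8 + 2/8 + 8/8 + 6/8 + 2/8
= 31/8
= 3.8750

3.8750


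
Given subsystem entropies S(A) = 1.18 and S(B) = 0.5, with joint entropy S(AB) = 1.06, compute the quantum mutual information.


I(A:B) = S(A) + S(B) - S(AB)
= 1.18 + 0.5 - 1.06
= 0.6200

0.6200


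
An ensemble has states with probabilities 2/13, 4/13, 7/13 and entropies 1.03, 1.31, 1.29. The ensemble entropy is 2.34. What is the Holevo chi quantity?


chi = S(rho) - sum_i p_i * S(rho_i)
Weighted entropy = 2/13 * 1.03 + 4/13 * 1.31 + 7/13 * 1.29
= 1.2562
chi = 2.34 - 1.2562
= 1.0838

1.0838


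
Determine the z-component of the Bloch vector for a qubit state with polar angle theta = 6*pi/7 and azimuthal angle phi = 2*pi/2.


theta = 2.6928, phi = 3.1416
r_z = cos(theta) = -0.9010

-0.9010


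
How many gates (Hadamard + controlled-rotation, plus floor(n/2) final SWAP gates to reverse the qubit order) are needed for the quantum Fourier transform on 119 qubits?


Hadamard gates: 119
Controlled rotations: n*(n-1)/2 = 119*118/2 = 7021
SWAP gates: floor(n/2) = floor(119/2) = 59
Total = 119 + 7021 + 59
= 7199

7199


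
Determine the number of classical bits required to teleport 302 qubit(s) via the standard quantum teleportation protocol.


Quantum teleportation requires 2 classical bits per qubit teleported.
302 qubit(s) -> 2 * 302 = 604 classical bits

604


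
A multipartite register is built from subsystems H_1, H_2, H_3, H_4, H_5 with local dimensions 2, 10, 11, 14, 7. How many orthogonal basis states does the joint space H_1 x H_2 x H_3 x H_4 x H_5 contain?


dim(H_1 x H_2 x H_3 x H_4 x H_5) = 2 * 10 * 11 * 14 * 7
= 20 * 11 * 14 * 7
= 220 * 14 * 7
= 3080 * 7
= 21560

21560


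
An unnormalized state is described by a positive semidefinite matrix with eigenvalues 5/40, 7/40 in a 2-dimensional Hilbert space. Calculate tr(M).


tr(M) = sum of eigenvalues
= 5/40 + 7/40
= 12/40
= 0.3000

0.3000


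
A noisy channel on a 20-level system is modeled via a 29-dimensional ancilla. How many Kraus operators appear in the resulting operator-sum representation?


Tracing out the environment in an orthonormal basis {|i>_E} gives Kraus operators K_i = <i|_E U |0>_E.
Number of Kraus operators = dim(H_env) = d_env
= 29

29


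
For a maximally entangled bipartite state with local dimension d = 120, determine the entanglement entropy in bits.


For a maximally entangled state in d x d:
S = log2(d) = log2(120)
= 6.9069

6.9069


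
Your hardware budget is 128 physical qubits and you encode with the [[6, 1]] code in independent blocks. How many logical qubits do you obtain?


Each code block uses 6 physical qubits for 1 logical qubit(s).
Number of complete blocks = floor(128 / 6) = 21
Logical qubits = 21 * 1
= 21

21


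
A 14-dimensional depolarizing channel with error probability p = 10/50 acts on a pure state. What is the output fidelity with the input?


F = (1-p) + p/d
= (1 - 0.2000) + 0.2000/14
= 0.8000 + 0.0143
= 0.8143

0.8143


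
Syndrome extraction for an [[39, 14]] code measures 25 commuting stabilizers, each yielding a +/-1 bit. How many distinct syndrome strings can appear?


Each stabilizer generator gives a binary (+1 or -1) measurement outcome.
With 25 independent generators:
Total syndromes = 2^25
= 33554432

33554432


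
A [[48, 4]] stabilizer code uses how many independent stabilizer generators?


For an [[n,k]] stabilizer code:
Number of stabilizer generators = n - k
= 48 - 4
= 44

44


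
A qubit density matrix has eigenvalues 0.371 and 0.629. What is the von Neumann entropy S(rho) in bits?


S = -p*log2(p) - (1-p)*log2(1-p)
p = 0.3710, 1-p = 0.6290
= -0.3710 * log2(0.3710) - 0.6290 * log2(0.6290)
= -(-0.5307) - (-0.4207)
= 0.9514

0.9514


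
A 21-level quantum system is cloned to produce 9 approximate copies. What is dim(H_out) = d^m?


Output space = H^(tensor 9) where dim(H) = 21
dim = 21^9
= 441 (after 2 factors)
= 9261 (after 3 factors)
= 194481 (after 4 factors)
= 4084101 (after 5 factors)
= 85766121 (after 6 factors)
= 1801088541 (after 7 factors)
= 37822859361 (after 8 factors)
= 794280046581 (after 9 factors)
= 794280046581

794280046581


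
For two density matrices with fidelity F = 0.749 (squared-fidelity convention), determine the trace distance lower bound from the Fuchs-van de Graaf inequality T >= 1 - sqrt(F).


Fuchs-van de Graaf (squared-fidelity convention): 1 - sqrt(F) <= T <= sqrt(1 - F).
Lower bound: T >= 1 - sqrt(F)
sqrt(F) = sqrt(0.749) = 0.8654
T >= 1 - 0.8654
T >= 0.1346

0.1346


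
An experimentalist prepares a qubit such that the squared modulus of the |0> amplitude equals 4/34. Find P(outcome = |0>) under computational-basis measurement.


|alpha|^2 = 4/34 = 0.1176
|beta|^2 = 1 - 4/34 = 30/34 = 0.8824
P(|0>) = |alpha|^2 = 0.1176

0.1176


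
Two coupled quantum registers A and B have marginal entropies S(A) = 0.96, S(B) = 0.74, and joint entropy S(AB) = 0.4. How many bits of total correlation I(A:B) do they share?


I(A:B) = S(A) + S(B) - S(AB)
= 0.96 + 0.74 - 0.4
= 1.3000

1.3000


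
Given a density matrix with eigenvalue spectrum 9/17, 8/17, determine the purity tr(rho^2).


tr(rho^2) = sum of eigenvalues squared
= (9/17)^2 + (8/17)^2
= (81 + 64) / 289
= 145/289
= 0.5017

0.5017


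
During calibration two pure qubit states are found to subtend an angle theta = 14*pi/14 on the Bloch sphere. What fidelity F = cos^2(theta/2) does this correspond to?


For states separated by angle theta on Bloch sphere:
F = cos^2(theta/2)
theta = 14*pi/14 = 3.1416
theta/2 = 1.5708
cos(theta/2) = 0.0000
F = 0.0000

0.0000


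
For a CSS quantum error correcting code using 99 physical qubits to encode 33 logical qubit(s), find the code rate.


Code rate R = k/n
= 33/99
= 0.3333

0.3333


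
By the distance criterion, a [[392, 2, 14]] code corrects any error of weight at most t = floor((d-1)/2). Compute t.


Code parameters: [[392, 2, 14]], distance d = 14.
Number of correctable errors = floor((d-1)/2)
= floor((14 - 1)/2)
= floor(13/2)
= 6

6


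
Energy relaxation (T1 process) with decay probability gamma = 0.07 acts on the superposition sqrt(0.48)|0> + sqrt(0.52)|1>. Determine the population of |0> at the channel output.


For amplitude damping with parameter gamma on state sqrt(a)|0> + sqrt(b)|1>:
alpha^2 = 0.48, beta^2 = 0.52
P(|0>) = alpha^2 + gamma * beta^2
= 0.48 + 0.07 * 0.52
= 0.48 + 0.0364
= 0.5164

0.5164


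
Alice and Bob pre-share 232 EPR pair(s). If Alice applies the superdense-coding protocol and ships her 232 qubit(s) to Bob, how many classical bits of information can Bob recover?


Superdense coding allows 2 classical bits per shared entangled pair.
232 pair(s) -> 2 * 232 = 464 classical bits

464


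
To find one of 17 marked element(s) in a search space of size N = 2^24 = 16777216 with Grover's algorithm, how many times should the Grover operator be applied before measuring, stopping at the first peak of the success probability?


After j Grover iterations the success probability is P(j) = sin^2((2j+1)*theta), where sin(theta) = sqrt(k/N).
N = 2^24 = 16777216, k = 17
sin(theta) = sqrt(k/N) = 0.001006617584
theta = arcsin(sqrt(k/N)) = 0.001006617754 rad
P(j) reaches its first maximum when (2j+1)*theta is as close as possible to pi/2, i.e. j = round(pi/(4*theta) - 1/2).
pi/(4*theta) - 1/2 = 779.7348
(For comparison, the common estimate pi/4 * sqrt(N/k) = 780.2349; the exact maximiser is used here.)
Optimal iterations = 780

780


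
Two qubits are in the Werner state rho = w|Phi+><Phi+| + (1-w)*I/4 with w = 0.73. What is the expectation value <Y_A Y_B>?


|Phi+> = (|00> + |11>)/sqrt(2)
For the pure Bell state, <Y_A Y_B> = -1 (Bell-state Pauli correlator).
The maximally-mixed part I/4 has tr(I/4 * P tensor P) = 0 for any traceless Pauli P.
So <Y_A Y_B>_rho = w * (-1) + (1 - w) * 0
= 0.73 * (-1)
= -0.7300

-0.7300


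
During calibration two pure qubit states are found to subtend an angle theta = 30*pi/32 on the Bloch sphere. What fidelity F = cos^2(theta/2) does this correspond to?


For states separated by angle theta on Bloch sphere:
F = cos^2(theta/2)
theta = 30*pi/32 = 2.9452
theta/2 = 1.4726
cos(theta/2) = 0.0980
F = 0.0096

0.0096


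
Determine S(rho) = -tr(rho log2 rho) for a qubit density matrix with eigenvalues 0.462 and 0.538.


S = -p*log2(p) - (1-p)*log2(1-p)
p = 0.4620, 1-p = 0.5380
= -0.4620 * log2(0.4620) - 0.5380 * log2(0.5380)
= -(-0.5147) - (-0.4811)
= 0.9958

0.9958


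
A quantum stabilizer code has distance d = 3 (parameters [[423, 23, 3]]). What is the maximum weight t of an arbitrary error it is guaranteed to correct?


Code parameters: [[423, 23, 3]], distance d = 3.
Number of correctable errors = floor((d-1)/2)
= floor((3 - 1)/2)
= floor(2/2)
= 1

1


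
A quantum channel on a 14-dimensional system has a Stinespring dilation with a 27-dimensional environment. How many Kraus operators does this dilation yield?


Tracing out the environment in an orthonormal basis {|i>_E} gives Kraus operators K_i = <i|_E U |0>_E.
Number of Kraus operators = dim(H_env) = d_env
= 27

27


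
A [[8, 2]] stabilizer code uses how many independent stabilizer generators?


For an [[n,k]] stabilizer code:
Number of stabilizer generators = n - k
= 8 - 2
= 6

6


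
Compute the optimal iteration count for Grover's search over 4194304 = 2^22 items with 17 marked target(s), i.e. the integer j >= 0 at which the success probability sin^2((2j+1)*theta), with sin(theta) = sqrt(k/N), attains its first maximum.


After j Grover iterations the success probability is P(j) = sin^2((2j+1)*theta), where sin(theta) = sqrt(k/N).
N = 2^22 = 4194304, k = 17
sin(theta) = sqrt(k/N) = 0.002013235169
theta = arcsin(sqrt(k/N)) = 0.002013236529 rad
P(j) reaches its first maximum when (2j+1)*theta is as close as possible to pi/2, i.e. j = round(pi/(4*theta) - 1/2).
pi/(4*theta) - 1/2 = 389.6172
(For comparison, the common estimate pi/4 * sqrt(N/k) = 390.1174; the exact maximiser is used here.)
Optimal iterations = 390

390


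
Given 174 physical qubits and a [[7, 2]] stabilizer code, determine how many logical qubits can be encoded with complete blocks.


Each code block uses 7 physical qubits for 2 logical qubit(s).
Number of complete blocks = floor(174 / 7) = 24
Logical qubits = 24 * 2
= 48

48


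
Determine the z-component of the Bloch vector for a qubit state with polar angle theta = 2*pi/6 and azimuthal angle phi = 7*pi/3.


theta = 1.0472, phi = 7.3304
r_z = cos(theta) = 0.5000

0.5000


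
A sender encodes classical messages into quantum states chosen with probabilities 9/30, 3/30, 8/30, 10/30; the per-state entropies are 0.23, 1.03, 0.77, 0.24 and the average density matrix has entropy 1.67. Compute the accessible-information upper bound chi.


chi = S(rho) - sum_i p_i * S(rho_i)
Weighted entropy = 9/30 * 0.23 + 3/30 * 1.03 + 8/30 * 0.77 + 10/30 * 0.24
= 0.4573
chi = 1.67 - 0.4573
= 1.2127

1.2127


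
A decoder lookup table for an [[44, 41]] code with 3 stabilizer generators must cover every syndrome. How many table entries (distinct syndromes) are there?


Each stabilizer generator gives a binary (+1 or -1) measurement outcome.
With 3 independent generators:
Total syndromes = 2^3
= 8

8


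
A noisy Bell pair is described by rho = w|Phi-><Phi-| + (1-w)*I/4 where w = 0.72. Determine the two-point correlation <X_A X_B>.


|Phi-> = (|00> - |11>)/sqrt(2)
For the pure Bell state, <X_A X_B> = -1 (Bell-state Pauli correlator).
The maximally-mixed part I/4 has tr(I/4 * P tensor P) = 0 for any traceless Pauli P.
So <X_A X_B>_rho = w * (-1) + (1 - w) * 0
= 0.72 * (-1)
= -0.7200

-0.7200


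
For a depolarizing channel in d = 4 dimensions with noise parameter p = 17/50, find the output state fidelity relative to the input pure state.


F = (1-p) + p/d
= (1 - 0.3400) + 0.3400/4
= 0.6600 + 0.0850
= 0.7450

0.7450


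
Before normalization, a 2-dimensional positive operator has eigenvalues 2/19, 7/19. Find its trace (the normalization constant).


tr(M) = sum of eigenvalues
= 2/19 + 7/19
= 9/19
= 0.4737

0.4737


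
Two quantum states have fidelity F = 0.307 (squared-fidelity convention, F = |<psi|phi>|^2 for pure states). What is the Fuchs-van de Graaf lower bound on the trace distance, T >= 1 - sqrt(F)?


Fuchs-van de Graaf (squared-fidelity convention): 1 - sqrt(F) <= T <= sqrt(1 - F).
Lower bound: T >= 1 - sqrt(F)
sqrt(F) = sqrt(0.307) = 0.5541
T >= 1 - 0.5541
T >= 0.4459

0.4459


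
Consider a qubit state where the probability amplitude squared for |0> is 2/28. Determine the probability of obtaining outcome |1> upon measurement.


|alpha|^2 = 2/28 = 0.0714
|beta|^2 = 1 - 2/28 = 26/28 = 0.9286
P(|1>) = |beta|^2 = 0.9286

0.9286


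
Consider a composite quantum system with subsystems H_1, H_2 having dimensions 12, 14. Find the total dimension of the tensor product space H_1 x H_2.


dim(H_1 x H_2) = 12 * 14
= 168

168


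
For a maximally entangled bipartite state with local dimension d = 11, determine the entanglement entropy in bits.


For a maximally entangled state in d x d:
S = log2(d) = log2(11)
= 3.4594

3.4594


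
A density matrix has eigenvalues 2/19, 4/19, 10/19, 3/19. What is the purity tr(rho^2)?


tr(rho^2) = sum of eigenvalues squared
= (2/19)^2 + (4/19)^2 + (10/19)^2 + (3/19)^2
= (4 + 16 + 100 + 9) / 361
= 129/361
= 0.3573

0.3573


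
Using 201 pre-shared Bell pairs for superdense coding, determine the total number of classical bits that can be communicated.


Superdense coding allows 2 classical bits per shared entangled pair.
201 pair(s) -> 2 * 201 = 402 classical bits

402


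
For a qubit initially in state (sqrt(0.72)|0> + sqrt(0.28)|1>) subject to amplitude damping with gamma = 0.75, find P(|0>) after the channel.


For amplitude damping with parameter gamma on state sqrt(a)|0> + sqrt(b)|1>:
alpha^2 = 0.72, beta^2 = 0.28
P(|0>) = alpha^2 + gamma * beta^2
= 0.72 + 0.75 * 0.28
= 0.72 + 0.2100
= 0.9300

0.9300


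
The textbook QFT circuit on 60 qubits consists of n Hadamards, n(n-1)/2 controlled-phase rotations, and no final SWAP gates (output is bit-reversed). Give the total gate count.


Hadamard gates: 60
Controlled rotations: n*(n-1)/2 = 60*59/2 = 1770
SWAP gates: 0 (omitted)
Total = 60 + 1770
= 1830

1830


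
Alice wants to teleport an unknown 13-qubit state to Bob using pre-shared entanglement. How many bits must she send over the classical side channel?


Quantum teleportation requires 2 classical bits per qubit teleported.
13 qubit(s) -> 2 * 13 = 26 classical bits

26


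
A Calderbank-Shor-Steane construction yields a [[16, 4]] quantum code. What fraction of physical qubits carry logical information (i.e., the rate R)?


Code rate R = k/n
= 4/16
= 0.2500

0.2500


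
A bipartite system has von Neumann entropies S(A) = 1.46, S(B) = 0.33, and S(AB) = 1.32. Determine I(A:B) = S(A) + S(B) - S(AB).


I(A:B) = S(A) + S(B) - S(AB)
= 1.46 + 0.33 - 1.32
= 0.4700

0.4700


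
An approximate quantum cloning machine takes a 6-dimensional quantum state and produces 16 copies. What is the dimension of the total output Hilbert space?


Output space = H^(tensor 16) where dim(H) = 6
dim = 6^16
= 36 (after 2 factors)
= 216 (after 3 factors)
= 1296 (after 4 factors)
= 7776 (after 5 factors)
= 46656 (after 6 factors)
= 279936 (after 7 factors)
= 1679616 (after 8 factors)
= 10077696 (after 9 factors)
= 60466176 (after 10 factors)
= 362797056 (after 11 factors)
= 2176782336 (after 12 factors)
= 13060694016 (after 13 factors)
= 78364164096 (after 14 factors)
= 470184984576 (after 15 factors)
= 2821109907456 (after 16 factors)
= 2821109907456

2821109907456


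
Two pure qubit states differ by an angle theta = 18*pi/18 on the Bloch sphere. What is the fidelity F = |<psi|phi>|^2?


For states separated by angle theta on Bloch sphere:
F = cos^2(theta/2)
theta = 18*pi/18 = 3.1416
theta/2 = 1.5708
cos(theta/2) = 0.0000
F = 0.0000

0.0000


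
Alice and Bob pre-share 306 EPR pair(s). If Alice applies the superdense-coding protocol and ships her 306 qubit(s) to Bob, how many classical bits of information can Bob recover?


Superdense coding allows 2 classical bits per shared entangled pair.
306 pair(s) -> 2 * 306 = 612 classical bits

612


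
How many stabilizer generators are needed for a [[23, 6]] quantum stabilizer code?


For an [[n,k]] stabilizer code:
Number of stabilizer generators = n - k
= 23 - 6
= 17

17


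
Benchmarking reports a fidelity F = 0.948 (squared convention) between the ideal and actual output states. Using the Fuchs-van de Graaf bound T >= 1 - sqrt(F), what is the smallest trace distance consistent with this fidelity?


Fuchs-van de Graaf (squared-fidelity convention): 1 - sqrt(F) <= T <= sqrt(1 - F).
Lower bound: T >= 1 - sqrt(F)
sqrt(F) = sqrt(0.948) = 0.9737
T >= 1 - 0.9737
T >= 0.0263

0.0263


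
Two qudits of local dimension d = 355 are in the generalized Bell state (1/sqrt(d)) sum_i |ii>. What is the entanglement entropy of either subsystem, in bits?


For a maximally entangled state in d x d:
S = log2(d) = log2(355)
= 8.4717

8.4717


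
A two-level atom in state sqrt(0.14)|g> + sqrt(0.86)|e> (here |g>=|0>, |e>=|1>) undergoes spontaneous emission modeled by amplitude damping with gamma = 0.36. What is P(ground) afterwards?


For amplitude damping with parameter gamma on state sqrt(a)|0> + sqrt(b)|1>:
alpha^2 = 0.14, beta^2 = 0.86
P(|0>) = alpha^2 + gamma * beta^2
= 0.14 + 0.36 * 0.86
= 0.14 + 0.3096
= 0.4496

0.4496


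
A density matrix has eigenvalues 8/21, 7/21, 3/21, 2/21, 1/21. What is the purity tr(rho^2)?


tr(rho^2) = sum of eigenvalues squared
= (8/21)^2 + (7/21)^2 + (3/21)^2 + (2/21)^2 + (1/21)^2
= (64 + 49 + 9 + 4 + 1) / 441
= 127/441
= 0.2880

0.2880


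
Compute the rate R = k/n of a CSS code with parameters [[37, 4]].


Code rate R = k/n
= 4/37
= 0.1081

0.1081


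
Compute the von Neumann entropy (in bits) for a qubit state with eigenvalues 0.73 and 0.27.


S = -p*log2(p) - (1-p)*log2(1-p)
p = 0.7300, 1-p = 0.2700
= -0.7300 * log2(0.7300) - 0.2700 * log2(0.2700)
= -(-0.3314) - (-0.5100)
= 0.8415

0.8415


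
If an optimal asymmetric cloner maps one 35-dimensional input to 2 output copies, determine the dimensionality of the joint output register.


Output space = H^(tensor 2) where dim(H) = 35
dim = 35^2
= 1225

1225


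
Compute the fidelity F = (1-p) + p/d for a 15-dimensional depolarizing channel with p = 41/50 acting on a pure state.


F = (1-p) + p/d
= (1 - 0.8200) + 0.8200/15
= 0.1800 + 0.0547
= 0.2347

0.2347


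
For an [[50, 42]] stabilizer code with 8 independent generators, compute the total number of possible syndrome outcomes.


Each stabilizer generator gives a binary (+1 or -1) measurement outcome.
With 8 independent generators:
Total syndromes = 2^8
= 256

256


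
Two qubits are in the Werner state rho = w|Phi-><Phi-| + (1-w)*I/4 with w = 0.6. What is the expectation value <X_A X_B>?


|Phi-> = (|00> - |11>)/sqrt(2)
For the pure Bell state, <X_A X_B> = -1 (Bell-state Pauli correlator).
The maximally-mixed part I/4 has tr(I/4 * P tensor P) = 0 for any traceless Pauli P.
So <X_A X_B>_rho = w * (-1) + (1 - w) * 0
= 0.6 * (-1)
= -0.6000

-0.6000


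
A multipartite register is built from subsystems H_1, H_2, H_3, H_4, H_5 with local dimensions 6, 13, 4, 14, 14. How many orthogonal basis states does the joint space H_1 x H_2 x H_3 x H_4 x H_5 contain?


dim(H_1 x H_2 x H_3 x H_4 x H_5) = 6 * 13 * 4 * 14 * 14
= 78 * 4 * 14 * 14
= 312 * 14 * 14
= 4368 * 14
= 61152

61152


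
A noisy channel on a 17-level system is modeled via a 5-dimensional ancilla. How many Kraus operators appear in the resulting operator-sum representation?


Tracing out the environment in an orthonormal basis {|i>_E} gives Kraus operators K_i = <i|_E U |0>_E.
Number of Kraus operators = dim(H_env) = d_env
= 5

5


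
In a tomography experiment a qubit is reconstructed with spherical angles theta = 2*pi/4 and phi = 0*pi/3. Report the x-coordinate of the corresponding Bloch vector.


theta = 1.5708, phi = 0.0000
r_x = sin(theta)*cos(phi) = 1.0000 * 1.0000
r_x = 1.0000

1.0000


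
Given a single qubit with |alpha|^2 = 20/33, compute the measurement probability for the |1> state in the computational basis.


|alpha|^2 = 20/33 = 0.6061
|beta|^2 = 1 - 20/33 = 13/33 = 0.3939
P(|1>) = |beta|^2 = 0.3939

0.3939


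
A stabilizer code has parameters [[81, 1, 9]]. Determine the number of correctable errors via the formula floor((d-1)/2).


Code parameters: [[81, 1, 9]], distance d = 9.
Number of correctable errors = floor((d-1)/2)
= floor((9 - 1)/2)
= floor(8/2)
= 4

4


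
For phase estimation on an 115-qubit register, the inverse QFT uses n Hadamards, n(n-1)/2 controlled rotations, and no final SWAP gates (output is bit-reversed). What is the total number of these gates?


Hadamard gates: 115
Controlled rotations: n*(n-1)/2 = 115*114/2 = 6555
SWAP gates: 0 (omitted)
Total = 115 + 6555
= 6670

6670


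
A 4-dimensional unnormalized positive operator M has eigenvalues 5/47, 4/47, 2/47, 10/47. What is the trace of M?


tr(M) = sum of eigenvalues
= 5/47 + 4/47 + 2/47 + 10/47
= 21/47
= 0.4468

0.4468


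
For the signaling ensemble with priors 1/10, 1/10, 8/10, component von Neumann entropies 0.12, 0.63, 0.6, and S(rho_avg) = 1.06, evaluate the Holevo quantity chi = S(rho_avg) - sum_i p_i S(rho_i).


chi = S(rho) - sum_i p_i * S(rho_i)
Weighted entropy = 1/10 * 0.12 + 1/10 * 0.63 + 8/10 * 0.6
= 0.5550
chi = 1.06 - 0.5550
= 0.5050

0.5050


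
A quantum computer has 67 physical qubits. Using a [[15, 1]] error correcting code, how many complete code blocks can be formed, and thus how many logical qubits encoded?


Each code block uses 15 physical qubits for 1 logical qubit(s).
Number of complete blocks = floor(67 / 15) = 4
Logical qubits = 4 * 1
= 4

4


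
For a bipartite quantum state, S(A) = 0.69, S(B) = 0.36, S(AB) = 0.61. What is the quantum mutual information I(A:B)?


I(A:B) = S(A) + S(B) - S(AB)
= 0.69 + 0.36 - 0.61
= 0.4400

0.4400


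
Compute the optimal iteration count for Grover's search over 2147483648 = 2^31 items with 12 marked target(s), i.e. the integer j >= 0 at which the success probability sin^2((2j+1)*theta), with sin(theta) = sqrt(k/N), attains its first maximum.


After j Grover iterations the success probability is P(j) = sin^2((2j+1)*theta), where sin(theta) = sqrt(k/N).
N = 2^31 = 2147483648, k = 12
sin(theta) = sqrt(k/N) = 7.475249459e-05
theta = arcsin(sqrt(k/N)) = 7.475249466e-05 rad
P(j) reaches its first maximum when (2j+1)*theta is as close as possible to pi/2, i.e. j = round(pi/(4*theta) - 1/2).
pi/(4*theta) - 1/2 = 10506.1482
(For comparison, the common estimate pi/4 * sqrt(N/k) = 10506.6482; the exact maximiser is used here.)
Optimal iterations = 10506

10506


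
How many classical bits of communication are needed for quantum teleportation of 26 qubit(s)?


Quantum teleportation requires 2 classical bits per qubit teleported.
26 qubit(s) -> 2 * 26 = 52 classical bits

52


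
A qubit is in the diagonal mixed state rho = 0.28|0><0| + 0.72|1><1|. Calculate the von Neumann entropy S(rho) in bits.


S = -p*log2(p) - (1-p)*log2(1-p)
p = 0.2800, 1-p = 0.7200
= -0.2800 * log2(0.2800) - 0.7200 * log2(0.7200)
= -(-0.5142) - (-0.3412)
= 0.8555

0.8555


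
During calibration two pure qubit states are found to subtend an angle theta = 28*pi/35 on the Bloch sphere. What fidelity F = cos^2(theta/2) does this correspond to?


For states separated by angle theta on Bloch sphere:
F = cos^2(theta/2)
theta = 28*pi/35 = 2.5133
theta/2 = 1.2566
cos(theta/2) = 0.3090
F = 0.0955

0.0955


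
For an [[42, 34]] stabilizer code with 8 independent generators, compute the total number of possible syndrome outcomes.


Each stabilizer generator gives a binary (+1 or -1) measurement outcome.
With 8 independent generators:
Total syndromes = 2^8
= 256

256


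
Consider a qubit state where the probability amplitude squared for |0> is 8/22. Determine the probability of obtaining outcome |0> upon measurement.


|alpha|^2 = 8/22 = 0.3636
|beta|^2 = 1 - 8/22 = 14/22 = 0.6364
P(|0>) = |alpha|^2 = 0.3636

0.3636


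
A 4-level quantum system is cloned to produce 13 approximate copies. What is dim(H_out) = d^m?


Output space = H^(tensor 13) where dim(H) = 4
dim = 4^13
= 16 (after 2 factors)
= 64 (after 3 factors)
= 256 (after 4 factors)
= 1024 (after 5 factors)
= 4096 (after 6 factors)
= 16384 (after 7 factors)
= 65536 (after 8 factors)
= 262144 (after 9 factors)
= 1048576 (after 10 factors)
= 4194304 (after 11 factors)
= 16777216 (after 12 factors)
= 67108864 (after 13 factors)
= 67108864

67108864


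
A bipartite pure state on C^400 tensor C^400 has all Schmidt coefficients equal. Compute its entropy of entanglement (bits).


For a maximally entangled state in d x d:
S = log2(d) = log2(400)
= 8.6439

8.6439


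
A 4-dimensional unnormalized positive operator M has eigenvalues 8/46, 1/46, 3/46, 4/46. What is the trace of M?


tr(M) = sum of eigenvalues
= 8/46 + 1/46 + 3/46 + 4/46
= 16/46
= 0.3478

0.3478


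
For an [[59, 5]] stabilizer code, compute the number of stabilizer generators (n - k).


For an [[n,k]] stabilizer code:
Number of stabilizer generators = n - k
= 59 - 5
= 54

54


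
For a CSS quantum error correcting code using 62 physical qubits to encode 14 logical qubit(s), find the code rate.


Code rate R = k/n
= 14/62
= 0.2258

0.2258


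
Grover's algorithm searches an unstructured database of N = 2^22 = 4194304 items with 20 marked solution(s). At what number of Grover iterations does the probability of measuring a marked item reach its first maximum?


After j Grover iterations the success probability is P(j) = sin^2((2j+1)*theta), where sin(theta) = sqrt(k/N).
N = 2^22 = 4194304, k = 20
sin(theta) = sqrt(k/N) = 0.002183660134
theta = arcsin(sqrt(k/N)) = 0.00218366187 rad
P(j) reaches its first maximum when (2j+1)*theta is as close as possible to pi/2, i.e. j = round(pi/(4*theta) - 1/2).
pi/(4*theta) - 1/2 = 359.1702
(For comparison, the common estimate pi/4 * sqrt(N/k) = 359.6705; the exact maximiser is used here.)
Optimal iterations = 359

359


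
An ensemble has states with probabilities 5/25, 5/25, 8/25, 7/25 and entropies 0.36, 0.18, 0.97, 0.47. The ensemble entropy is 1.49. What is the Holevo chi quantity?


chi = S(rho) - sum_i p_i * S(rho_i)
Weighted entropy = 5/25 * 0.36 + 5/25 * 0.18 + 8/25 * 0.97 + 7/25 * 0.47
= 0.5500
chi = 1.49 - 0.5500
= 0.9400

0.9400


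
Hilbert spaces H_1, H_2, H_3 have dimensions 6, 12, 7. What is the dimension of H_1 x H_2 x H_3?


dim(H_1 x H_2 x H_3) = 6 * 12 * 7
= 72 * 7
= 504

504


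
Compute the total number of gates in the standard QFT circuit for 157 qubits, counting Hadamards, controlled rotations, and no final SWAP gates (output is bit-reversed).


Hadamard gates: 157
Controlled rotations: n*(n-1)/2 = 157*156/2 = 12246
SWAP gates: 0 (omitted)
Total = 157 + 12246
= 12403

12403


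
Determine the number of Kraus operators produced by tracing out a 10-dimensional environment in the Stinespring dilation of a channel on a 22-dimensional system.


Tracing out the environment in an orthonormal basis {|i>_E} gives Kraus operators K_i = <i|_E U |0>_E.
Number of Kraus operators = dim(H_env) = d_env
= 10

10


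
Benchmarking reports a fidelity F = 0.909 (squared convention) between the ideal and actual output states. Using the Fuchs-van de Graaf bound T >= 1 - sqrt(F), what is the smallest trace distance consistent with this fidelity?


Fuchs-van de Graaf (squared-fidelity convention): 1 - sqrt(F) <= T <= sqrt(1 - F).
Lower bound: T >= 1 - sqrt(F)
sqrt(F) = sqrt(0.909) = 0.9534
T >= 1 - 0.9534
T >= 0.0466

0.0466


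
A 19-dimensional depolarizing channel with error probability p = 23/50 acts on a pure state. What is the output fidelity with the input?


F = (1-p) + p/d
= (1 - 0.4600) + 0.4600/19
= 0.5400 + 0.0242
= 0.5642

0.5642


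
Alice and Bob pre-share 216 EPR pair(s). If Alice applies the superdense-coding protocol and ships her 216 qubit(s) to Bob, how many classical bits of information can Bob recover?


Superdense coding allows 2 classical bits per shared entangled pair.
216 pair(s) -> 2 * 216 = 432 classical bits

432


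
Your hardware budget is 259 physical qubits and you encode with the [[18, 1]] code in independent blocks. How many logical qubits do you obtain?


Each code block uses 18 physical qubits for 1 logical qubit(s).
Number of complete blocks = floor(259 / 18) = 14
Logical qubits = 14 * 1
= 14

14


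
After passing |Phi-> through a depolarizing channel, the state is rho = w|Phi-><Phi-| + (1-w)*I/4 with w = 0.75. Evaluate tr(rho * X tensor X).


|Phi-> = (|00> - |11>)/sqrt(2)
For the pure Bell state, <X_A X_B> = -1 (Bell-state Pauli correlator).
The maximally-mixed part I/4 has tr(I/4 * P tensor P) = 0 for any traceless Pauli P.
So <X_A X_B>_rho = w * (-1) + (1 - w) * 0
= 0.75 * (-1)
= -0.7500

-0.7500


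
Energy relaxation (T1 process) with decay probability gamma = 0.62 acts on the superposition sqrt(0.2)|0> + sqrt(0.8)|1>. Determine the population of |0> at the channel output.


For amplitude damping with parameter gamma on state sqrt(a)|0> + sqrt(b)|1>:
alpha^2 = 0.2, beta^2 = 0.8
P(|0>) = alpha^2 + gamma * beta^2
= 0.2 + 0.62 * 0.8
= 0.2 + 0.4960
= 0.6960

0.6960


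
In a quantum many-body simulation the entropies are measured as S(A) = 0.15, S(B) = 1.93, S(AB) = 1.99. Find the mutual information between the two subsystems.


I(A:B) = S(A) + S(B) - S(AB)
= 0.15 + 1.93 - 1.99
= 0.0900

0.0900


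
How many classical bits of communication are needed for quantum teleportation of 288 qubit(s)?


Quantum teleportation requires 2 classical bits per qubit teleported.
288 qubit(s) -> 2 * 288 = 576 classical bits

576


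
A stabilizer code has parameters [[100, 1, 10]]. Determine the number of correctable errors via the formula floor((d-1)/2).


Code parameters: [[100, 1, 10]], distance d = 10.
Number of correctable errors = floor((d-1)/2)
= floor((10 - 1)/2)
= floor(9/2)
= 4

4


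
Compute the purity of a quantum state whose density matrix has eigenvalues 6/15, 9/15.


tr(rho^2) = sum of eigenvalues squared
= (6/15)^2 + (9/15)^2
= (36 + 81) / 225
= 117/225
= 0.5200

0.5200


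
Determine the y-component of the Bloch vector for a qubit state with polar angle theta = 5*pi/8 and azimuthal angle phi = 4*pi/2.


theta = 1.9635, phi = 6.2832
r_y = sin(theta)*sin(phi) = 0.9239 * 0.0000
r_y = 0.0000

0.0000


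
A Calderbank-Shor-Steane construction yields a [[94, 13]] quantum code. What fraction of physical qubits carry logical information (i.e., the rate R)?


Code rate R = k/n
= 13/94
= 0.1383

0.1383


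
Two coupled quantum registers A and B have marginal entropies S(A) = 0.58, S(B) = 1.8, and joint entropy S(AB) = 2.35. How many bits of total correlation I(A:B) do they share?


I(A:B) = S(A) + S(B) - S(AB)
= 0.58 + 1.8 - 2.35
= 0.0300

0.0300


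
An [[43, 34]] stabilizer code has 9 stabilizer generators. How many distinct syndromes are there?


Each stabilizer generator gives a binary (+1 or -1) measurement outcome.
With 9 independent generators:
Total syndromes = 2^9
= 512

512


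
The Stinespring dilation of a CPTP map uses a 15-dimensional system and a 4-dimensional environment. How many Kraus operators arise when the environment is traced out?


Tracing out the environment in an orthonormal basis {|i>_E} gives Kraus operators K_i = <i|_E U |0>_E.
Number of Kraus operators = dim(H_env) = d_env
= 4

4
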